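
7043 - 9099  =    -  2056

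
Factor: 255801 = 3^1* 7^1 * 13^1*937^1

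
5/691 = 5/691 = 0.01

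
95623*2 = 191246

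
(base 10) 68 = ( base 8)104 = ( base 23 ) 2m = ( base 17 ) 40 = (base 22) 32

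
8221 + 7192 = 15413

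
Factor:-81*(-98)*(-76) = -603288 = - 2^3*3^4 * 7^2*19^1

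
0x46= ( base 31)28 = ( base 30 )2A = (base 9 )77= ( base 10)70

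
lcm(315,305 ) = 19215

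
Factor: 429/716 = 2^(  -  2)*3^1*11^1*13^1 * 179^ ( - 1)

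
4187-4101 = 86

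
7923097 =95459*83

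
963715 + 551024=1514739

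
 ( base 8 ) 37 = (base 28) 13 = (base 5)111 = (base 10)31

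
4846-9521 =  - 4675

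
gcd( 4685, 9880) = 5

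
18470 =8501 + 9969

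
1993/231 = 1993/231 = 8.63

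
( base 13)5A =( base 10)75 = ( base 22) 39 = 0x4B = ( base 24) 33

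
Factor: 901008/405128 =2^1 * 3^2 * 89^( - 1 )*569^( - 1 ) *6257^1 = 112626/50641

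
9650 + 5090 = 14740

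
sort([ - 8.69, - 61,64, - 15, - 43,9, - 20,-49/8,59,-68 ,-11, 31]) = [ - 68 , - 61, - 43, - 20, - 15,- 11, - 8.69, - 49/8,9, 31, 59,64 ] 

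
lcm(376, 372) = 34968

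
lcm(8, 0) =0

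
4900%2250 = 400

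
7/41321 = 1/5903 = 0.00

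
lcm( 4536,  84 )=4536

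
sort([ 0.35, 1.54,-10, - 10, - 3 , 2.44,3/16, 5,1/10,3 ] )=[-10, - 10,-3,1/10,3/16, 0.35, 1.54,2.44  ,  3,  5]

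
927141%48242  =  10543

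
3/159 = 1/53 =0.02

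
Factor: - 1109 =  - 1109^1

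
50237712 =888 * 56574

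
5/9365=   1/1873 = 0.00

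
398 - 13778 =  - 13380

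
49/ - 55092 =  - 49/55092 = - 0.00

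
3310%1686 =1624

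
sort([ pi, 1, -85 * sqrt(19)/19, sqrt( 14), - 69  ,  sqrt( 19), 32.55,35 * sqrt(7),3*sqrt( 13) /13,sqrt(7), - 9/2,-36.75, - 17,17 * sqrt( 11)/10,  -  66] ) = [-69, - 66, - 36.75 ,-85*sqrt(19)/19, - 17,  -  9/2, 3*sqrt( 13)/13, 1, sqrt( 7), pi,sqrt(14),sqrt( 19), 17*sqrt(11 ) /10,32.55, 35*sqrt( 7)] 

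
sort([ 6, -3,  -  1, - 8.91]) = [ - 8.91, - 3,- 1,6 ]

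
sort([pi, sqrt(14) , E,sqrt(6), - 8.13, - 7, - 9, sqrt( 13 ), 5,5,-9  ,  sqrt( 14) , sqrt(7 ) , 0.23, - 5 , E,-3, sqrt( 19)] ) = [- 9 ,  -  9,  -  8.13 , - 7, - 5,-3,0.23, sqrt( 6 ),sqrt( 7 ),E,E,pi,sqrt(13),sqrt( 14),sqrt(14),sqrt(19 ) , 5,5] 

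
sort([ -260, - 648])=[ - 648,  -  260 ]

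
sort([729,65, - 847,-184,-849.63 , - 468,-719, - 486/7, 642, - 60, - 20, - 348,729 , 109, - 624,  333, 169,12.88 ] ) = [-849.63, - 847,-719,  -  624,-468, - 348,-184,-486/7, - 60, - 20 , 12.88, 65,109,169,333,642, 729,729]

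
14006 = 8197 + 5809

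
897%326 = 245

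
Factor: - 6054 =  -2^1*3^1 * 1009^1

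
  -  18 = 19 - 37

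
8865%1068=321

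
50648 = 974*52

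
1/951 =1/951=0.00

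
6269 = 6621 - 352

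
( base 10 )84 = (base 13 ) 66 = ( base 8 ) 124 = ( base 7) 150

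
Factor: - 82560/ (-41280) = 2^1 = 2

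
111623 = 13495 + 98128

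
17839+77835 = 95674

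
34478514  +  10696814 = 45175328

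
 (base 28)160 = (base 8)1670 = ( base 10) 952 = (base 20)27C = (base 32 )TO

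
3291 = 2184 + 1107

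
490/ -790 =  - 49/79 = -0.62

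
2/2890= 1/1445 = 0.00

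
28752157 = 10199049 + 18553108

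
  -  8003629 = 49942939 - 57946568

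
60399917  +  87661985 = 148061902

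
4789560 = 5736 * 835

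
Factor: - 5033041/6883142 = -2^(-1)*7^ ( - 1) * 13^1 * 191^1*2027^1*491653^ ( - 1 ) 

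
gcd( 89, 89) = 89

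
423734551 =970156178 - 546421627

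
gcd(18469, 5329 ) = 73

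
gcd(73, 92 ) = 1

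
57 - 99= - 42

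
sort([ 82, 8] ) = [ 8, 82 ] 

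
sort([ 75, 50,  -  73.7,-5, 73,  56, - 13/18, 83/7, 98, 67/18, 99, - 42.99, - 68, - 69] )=[ - 73.7, - 69 , - 68, - 42.99, - 5, - 13/18, 67/18, 83/7, 50, 56, 73 , 75, 98,  99 ]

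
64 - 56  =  8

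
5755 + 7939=13694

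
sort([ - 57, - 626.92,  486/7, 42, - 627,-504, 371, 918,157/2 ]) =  [ -627, - 626.92,-504,-57,42, 486/7 , 157/2,371,918]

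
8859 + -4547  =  4312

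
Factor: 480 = 2^5*3^1 * 5^1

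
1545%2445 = 1545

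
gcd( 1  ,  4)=1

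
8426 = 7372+1054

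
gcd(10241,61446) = 10241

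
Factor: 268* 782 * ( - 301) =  - 63082376 = -2^3*7^1  *  17^1*23^1 * 43^1 *67^1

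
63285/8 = 7910+5/8 = 7910.62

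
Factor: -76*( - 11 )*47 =2^2*11^1*19^1*47^1 = 39292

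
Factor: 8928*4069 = 2^5*3^2*13^1 * 31^1 * 313^1 = 36328032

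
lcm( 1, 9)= 9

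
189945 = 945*201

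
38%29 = 9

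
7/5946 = 7/5946 = 0.00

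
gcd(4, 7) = 1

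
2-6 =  - 4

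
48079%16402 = 15275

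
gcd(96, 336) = 48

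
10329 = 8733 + 1596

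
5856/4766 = 1 + 545/2383 = 1.23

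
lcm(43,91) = 3913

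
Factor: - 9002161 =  - 7^1*59^1*71^1*307^1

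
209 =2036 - 1827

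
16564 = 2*8282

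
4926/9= 547 + 1/3= 547.33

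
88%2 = 0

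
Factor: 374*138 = 51612= 2^2*3^1*  11^1*17^1*23^1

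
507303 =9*56367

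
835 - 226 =609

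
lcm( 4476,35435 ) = 425220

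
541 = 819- 278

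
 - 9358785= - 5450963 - 3907822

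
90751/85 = 1067+56/85 = 1067.66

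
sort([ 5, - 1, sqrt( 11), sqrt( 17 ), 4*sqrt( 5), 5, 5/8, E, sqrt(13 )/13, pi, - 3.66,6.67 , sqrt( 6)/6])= [- 3.66, - 1, sqrt( 13 ) /13 , sqrt( 6 ) /6, 5/8,E,pi,sqrt( 11),sqrt(17 ),  5, 5, 6.67, 4 * sqrt( 5)]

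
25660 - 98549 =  -72889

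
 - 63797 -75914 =-139711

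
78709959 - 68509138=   10200821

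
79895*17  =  1358215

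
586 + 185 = 771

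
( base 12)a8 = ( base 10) 128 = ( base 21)62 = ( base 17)79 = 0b10000000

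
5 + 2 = 7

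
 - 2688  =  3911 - 6599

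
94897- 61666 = 33231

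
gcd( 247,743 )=1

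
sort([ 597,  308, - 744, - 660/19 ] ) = [ - 744, - 660/19, 308,597] 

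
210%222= 210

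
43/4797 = 43/4797 = 0.01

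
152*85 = 12920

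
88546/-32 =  - 44273/16 = - 2767.06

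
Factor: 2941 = 17^1*173^1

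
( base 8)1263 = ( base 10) 691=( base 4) 22303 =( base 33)kv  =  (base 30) N1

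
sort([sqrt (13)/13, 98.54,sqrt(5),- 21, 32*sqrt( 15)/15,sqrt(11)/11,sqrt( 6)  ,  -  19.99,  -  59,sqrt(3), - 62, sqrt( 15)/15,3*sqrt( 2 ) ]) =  [ - 62, - 59 , - 21, - 19.99,sqrt( 15)/15, sqrt (13)/13 , sqrt(11)/11 , sqrt( 3), sqrt(5),sqrt ( 6),3 * sqrt ( 2),32 * sqrt( 15)/15, 98.54 ]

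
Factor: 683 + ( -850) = -167^1  =  - 167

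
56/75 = 56/75 = 0.75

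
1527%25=2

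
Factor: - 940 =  - 2^2*5^1*47^1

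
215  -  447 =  - 232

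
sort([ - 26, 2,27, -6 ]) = [ - 26,-6,2, 27 ]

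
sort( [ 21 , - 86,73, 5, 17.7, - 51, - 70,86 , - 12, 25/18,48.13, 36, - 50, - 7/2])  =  [ - 86,  -  70, - 51,- 50, - 12, - 7/2,25/18,  5, 17.7,21,  36,  48.13 , 73,86 ] 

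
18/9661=18/9661=   0.00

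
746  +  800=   1546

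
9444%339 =291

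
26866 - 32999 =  - 6133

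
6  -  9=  - 3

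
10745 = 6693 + 4052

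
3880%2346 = 1534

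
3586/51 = 70 + 16/51 = 70.31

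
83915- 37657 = 46258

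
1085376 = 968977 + 116399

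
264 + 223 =487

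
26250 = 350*75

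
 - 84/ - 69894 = 14/11649 =0.00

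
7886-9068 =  - 1182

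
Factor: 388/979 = 2^2* 11^ ( - 1) *89^(  -  1)* 97^1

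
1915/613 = 1915/613 = 3.12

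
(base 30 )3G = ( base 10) 106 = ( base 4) 1222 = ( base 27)3P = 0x6a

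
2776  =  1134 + 1642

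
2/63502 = 1/31751= 0.00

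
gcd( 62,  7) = 1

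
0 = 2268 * 0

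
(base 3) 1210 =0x30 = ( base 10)48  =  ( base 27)1L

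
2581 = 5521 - 2940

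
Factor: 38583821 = 2081^1 * 18541^1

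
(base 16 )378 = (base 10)888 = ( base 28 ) 13k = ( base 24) 1D0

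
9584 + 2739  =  12323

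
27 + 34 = 61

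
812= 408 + 404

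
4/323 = 4/323 = 0.01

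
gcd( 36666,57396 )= 6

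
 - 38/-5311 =38/5311 =0.01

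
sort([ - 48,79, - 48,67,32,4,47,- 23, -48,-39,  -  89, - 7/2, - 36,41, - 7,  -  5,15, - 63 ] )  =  [ - 89 ,-63, - 48, -48,  -  48, - 39,- 36,  -  23, - 7, - 5, - 7/2,  4,15 , 32, 41, 47,67,79] 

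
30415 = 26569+3846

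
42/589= 42/589 = 0.07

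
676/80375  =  676/80375 = 0.01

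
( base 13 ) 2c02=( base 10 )6424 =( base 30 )744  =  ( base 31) 6L7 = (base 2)1100100011000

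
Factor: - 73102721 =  - 107^1*547^1*1249^1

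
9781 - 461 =9320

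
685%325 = 35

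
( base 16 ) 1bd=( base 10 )445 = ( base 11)375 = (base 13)283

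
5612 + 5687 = 11299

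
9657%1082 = 1001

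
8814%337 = 52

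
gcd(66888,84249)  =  9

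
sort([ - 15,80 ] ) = [ - 15,80 ] 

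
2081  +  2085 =4166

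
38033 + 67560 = 105593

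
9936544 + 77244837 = 87181381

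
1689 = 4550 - 2861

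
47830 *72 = 3443760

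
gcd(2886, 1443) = 1443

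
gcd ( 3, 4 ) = 1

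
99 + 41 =140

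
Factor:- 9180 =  - 2^2*3^3*5^1*17^1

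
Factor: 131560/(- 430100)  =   -26/85 = - 2^1*5^( -1)*13^1*17^(-1)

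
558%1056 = 558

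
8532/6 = 1422 = 1422.00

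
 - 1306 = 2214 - 3520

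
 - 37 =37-74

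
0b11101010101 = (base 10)1877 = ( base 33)1NT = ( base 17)687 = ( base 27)2fe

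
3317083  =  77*43079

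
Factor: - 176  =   - 2^4*11^1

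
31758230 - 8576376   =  23181854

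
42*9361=393162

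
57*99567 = 5675319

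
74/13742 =37/6871 = 0.01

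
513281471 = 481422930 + 31858541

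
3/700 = 3/700 = 0.00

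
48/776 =6/97 = 0.06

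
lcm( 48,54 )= 432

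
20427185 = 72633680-52206495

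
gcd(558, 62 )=62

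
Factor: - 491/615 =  - 3^( - 1)*5^( - 1)*41^( - 1)*491^1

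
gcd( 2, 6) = 2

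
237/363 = 79/121= 0.65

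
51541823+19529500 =71071323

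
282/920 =141/460=0.31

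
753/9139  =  753/9139   =  0.08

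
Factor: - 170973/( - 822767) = 15543/74797 = 3^2*11^1*157^1 * 74797^( - 1 ) 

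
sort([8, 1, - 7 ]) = [ - 7,1 , 8 ]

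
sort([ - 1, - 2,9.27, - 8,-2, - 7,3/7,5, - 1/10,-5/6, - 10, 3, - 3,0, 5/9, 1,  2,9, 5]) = [ - 10,  -  8,-7, - 3,- 2, - 2 , - 1, - 5/6,-1/10,  0,  3/7, 5/9, 1 , 2,3, 5, 5, 9,9.27] 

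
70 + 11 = 81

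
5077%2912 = 2165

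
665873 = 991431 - 325558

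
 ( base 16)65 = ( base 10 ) 101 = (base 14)73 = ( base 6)245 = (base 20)51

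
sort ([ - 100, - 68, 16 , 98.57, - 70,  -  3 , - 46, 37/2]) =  [-100, - 70,  -  68, - 46,-3,16,37/2,98.57]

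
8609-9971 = - 1362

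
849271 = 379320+469951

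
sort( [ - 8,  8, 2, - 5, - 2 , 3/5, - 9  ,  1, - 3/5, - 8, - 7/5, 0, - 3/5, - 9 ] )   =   [ -9,-9 , - 8, - 8, - 5, - 2, - 7/5 , - 3/5, - 3/5 , 0,3/5 , 1 , 2, 8 ]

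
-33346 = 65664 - 99010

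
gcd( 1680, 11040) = 240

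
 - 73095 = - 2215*33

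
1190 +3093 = 4283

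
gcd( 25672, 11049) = 1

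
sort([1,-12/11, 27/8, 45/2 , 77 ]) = [ - 12/11, 1, 27/8, 45/2, 77] 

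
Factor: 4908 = 2^2*3^1*409^1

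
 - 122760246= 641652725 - 764412971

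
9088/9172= 2272/2293 = 0.99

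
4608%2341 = 2267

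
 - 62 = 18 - 80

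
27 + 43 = 70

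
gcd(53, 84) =1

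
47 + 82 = 129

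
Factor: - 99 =  -  3^2 * 11^1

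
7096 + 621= 7717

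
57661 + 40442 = 98103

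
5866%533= 3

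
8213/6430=1 + 1783/6430 = 1.28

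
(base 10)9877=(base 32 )9kl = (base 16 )2695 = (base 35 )827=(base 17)2030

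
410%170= 70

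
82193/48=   1712 + 17/48= 1712.35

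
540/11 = 49+1/11  =  49.09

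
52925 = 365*145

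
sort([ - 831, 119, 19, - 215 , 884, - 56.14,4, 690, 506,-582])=[ - 831, - 582, - 215, - 56.14,  4,19, 119, 506,  690,884 ]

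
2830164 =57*49652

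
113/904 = 1/8 = 0.12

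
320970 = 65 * 4938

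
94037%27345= 12002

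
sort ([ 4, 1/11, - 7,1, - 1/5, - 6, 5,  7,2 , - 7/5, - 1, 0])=[ - 7,-6,-7/5, - 1, - 1/5,0, 1/11, 1, 2,4,5, 7 ]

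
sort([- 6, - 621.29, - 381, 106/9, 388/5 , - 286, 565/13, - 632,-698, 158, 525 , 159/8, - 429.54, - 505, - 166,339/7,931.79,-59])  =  [ - 698 , - 632, - 621.29, - 505, - 429.54, - 381, - 286, - 166, - 59, - 6,106/9, 159/8,565/13, 339/7, 388/5, 158,525,931.79]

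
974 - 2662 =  - 1688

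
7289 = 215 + 7074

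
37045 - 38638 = -1593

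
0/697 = 0 = 0.00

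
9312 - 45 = 9267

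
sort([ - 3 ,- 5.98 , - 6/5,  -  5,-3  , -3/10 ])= [ - 5.98,  -  5, - 3, - 3, - 6/5, - 3/10 ]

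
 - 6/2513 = -1  +  2507/2513 = - 0.00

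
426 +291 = 717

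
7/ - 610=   -  1+603/610=- 0.01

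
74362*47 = 3495014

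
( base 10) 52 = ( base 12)44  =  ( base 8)64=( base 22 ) 28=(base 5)202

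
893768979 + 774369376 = 1668138355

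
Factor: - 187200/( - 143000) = 2^3*3^2 * 5^( - 1)*11^( - 1 ) = 72/55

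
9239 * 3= 27717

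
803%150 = 53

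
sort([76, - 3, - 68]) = [ - 68, - 3, 76 ] 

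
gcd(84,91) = 7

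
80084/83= 80084/83 = 964.87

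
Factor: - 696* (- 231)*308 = 2^5*3^2*7^2*11^2*29^1 = 49519008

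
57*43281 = 2467017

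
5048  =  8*631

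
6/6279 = 2/2093 = 0.00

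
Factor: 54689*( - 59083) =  - 3231190187 = - 17^1*3217^1*59083^1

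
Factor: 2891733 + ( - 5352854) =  - 13^1*31^2*197^1 = -2461121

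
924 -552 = 372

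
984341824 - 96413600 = 887928224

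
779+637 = 1416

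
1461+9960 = 11421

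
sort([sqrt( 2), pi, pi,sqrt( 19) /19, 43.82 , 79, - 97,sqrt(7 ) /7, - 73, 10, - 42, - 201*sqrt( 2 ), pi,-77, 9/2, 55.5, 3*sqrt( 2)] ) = [ - 201*sqrt( 2 ),  -  97, - 77, - 73, - 42,sqrt(19) /19, sqrt( 7)/7 , sqrt(2 ), pi, pi,pi , 3*sqrt( 2),  9/2, 10,  43.82, 55.5, 79]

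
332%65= 7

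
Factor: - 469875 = -3^1  *  5^3*7^1*179^1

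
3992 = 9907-5915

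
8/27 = 8/27 = 0.30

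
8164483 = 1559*5237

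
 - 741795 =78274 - 820069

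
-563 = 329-892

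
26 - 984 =- 958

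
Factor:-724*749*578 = -313435528 = -2^3*7^1*17^2*107^1 * 181^1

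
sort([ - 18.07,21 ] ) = [  -  18.07, 21 ]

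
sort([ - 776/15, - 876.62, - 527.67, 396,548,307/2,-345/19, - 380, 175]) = [-876.62, -527.67,-380, - 776/15,-345/19,307/2,175,  396, 548 ] 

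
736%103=15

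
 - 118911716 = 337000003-455911719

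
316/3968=79/992 = 0.08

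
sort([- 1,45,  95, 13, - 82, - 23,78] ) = [ - 82,- 23, - 1,13,45, 78, 95 ] 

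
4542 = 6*757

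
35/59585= 7/11917= 0.00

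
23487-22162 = 1325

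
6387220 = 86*74270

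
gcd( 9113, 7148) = 1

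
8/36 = 2/9 = 0.22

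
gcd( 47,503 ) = 1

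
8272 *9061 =74952592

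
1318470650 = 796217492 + 522253158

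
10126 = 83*122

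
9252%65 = 22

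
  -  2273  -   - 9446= 7173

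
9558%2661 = 1575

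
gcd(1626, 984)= 6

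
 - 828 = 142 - 970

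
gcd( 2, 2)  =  2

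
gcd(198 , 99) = 99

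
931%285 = 76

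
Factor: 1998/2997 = 2/3 = 2^1*3^ (  -  1)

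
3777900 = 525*7196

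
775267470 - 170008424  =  605259046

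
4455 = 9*495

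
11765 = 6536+5229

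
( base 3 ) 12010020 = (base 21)89F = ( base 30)44C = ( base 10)3732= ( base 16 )E94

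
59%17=8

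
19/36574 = 19/36574 = 0.00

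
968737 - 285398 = 683339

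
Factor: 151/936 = 2^ (-3 ) * 3^( -2) * 13^( - 1)*151^1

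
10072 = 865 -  - 9207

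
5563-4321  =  1242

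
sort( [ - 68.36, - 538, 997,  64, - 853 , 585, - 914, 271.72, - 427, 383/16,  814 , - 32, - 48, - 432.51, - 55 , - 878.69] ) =[ - 914, - 878.69, -853,-538,- 432.51, - 427, -68.36, - 55, - 48,  -  32,383/16, 64, 271.72 , 585, 814 , 997]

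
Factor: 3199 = 7^1 * 457^1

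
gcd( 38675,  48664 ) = 7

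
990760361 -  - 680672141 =1671432502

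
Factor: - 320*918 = -293760=-2^7 * 3^3  *5^1*17^1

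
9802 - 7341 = 2461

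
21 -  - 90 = 111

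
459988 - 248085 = 211903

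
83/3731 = 83/3731 = 0.02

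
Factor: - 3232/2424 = - 4/3 = - 2^2*3^(-1 )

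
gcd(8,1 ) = 1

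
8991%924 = 675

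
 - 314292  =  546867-861159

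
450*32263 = 14518350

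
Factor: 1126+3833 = 3^2 * 19^1*29^1 = 4959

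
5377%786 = 661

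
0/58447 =0 = 0.00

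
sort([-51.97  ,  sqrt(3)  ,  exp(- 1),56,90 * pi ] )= [ - 51.97,exp(  -  1), sqrt(3 ), 56,  90*pi ]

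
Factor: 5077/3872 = 2^( - 5)*11^( - 2 )*5077^1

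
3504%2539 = 965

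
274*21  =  5754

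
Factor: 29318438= 2^1*17^1*862307^1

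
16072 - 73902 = -57830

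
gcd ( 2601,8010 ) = 9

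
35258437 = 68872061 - 33613624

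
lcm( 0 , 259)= 0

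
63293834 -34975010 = 28318824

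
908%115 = 103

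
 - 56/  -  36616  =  7/4577 = 0.00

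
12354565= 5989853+6364712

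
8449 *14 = 118286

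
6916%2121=553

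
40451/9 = 40451/9 = 4494.56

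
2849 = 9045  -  6196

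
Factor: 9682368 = 2^6*3^1*211^1*239^1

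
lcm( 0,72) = 0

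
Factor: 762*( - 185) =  - 140970 = -2^1 * 3^1*5^1*37^1 * 127^1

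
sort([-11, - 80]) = [ - 80, - 11]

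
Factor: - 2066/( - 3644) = 1033/1822 =2^( - 1 )*911^( - 1) * 1033^1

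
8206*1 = 8206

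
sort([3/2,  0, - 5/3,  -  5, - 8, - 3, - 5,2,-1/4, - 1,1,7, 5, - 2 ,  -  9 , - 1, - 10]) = [ -10 , - 9 , - 8, - 5, - 5 , - 3,-2,-5/3, -1, - 1,-1/4,0, 1,3/2,2, 5, 7] 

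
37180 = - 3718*( - 10) 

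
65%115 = 65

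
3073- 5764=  - 2691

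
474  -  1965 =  - 1491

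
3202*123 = 393846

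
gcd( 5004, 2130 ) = 6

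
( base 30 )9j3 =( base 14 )3237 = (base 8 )20741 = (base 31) 90o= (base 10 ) 8673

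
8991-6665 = 2326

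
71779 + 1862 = 73641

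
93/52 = 1 + 41/52 = 1.79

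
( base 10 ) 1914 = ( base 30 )23O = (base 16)77a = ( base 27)2go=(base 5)30124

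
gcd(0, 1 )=1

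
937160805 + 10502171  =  947662976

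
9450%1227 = 861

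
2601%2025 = 576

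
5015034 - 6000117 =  - 985083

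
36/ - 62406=-1 +3465/3467 = - 0.00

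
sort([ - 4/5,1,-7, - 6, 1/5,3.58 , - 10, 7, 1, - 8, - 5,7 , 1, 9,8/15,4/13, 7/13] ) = [ - 10, - 8, - 7, - 6,  -  5 , - 4/5, 1/5,4/13, 8/15 , 7/13,  1,1,1, 3.58,7, 7, 9]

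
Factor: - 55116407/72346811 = -101^1*229^1*1889^( - 1 )*2383^1*38299^( - 1 )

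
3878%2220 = 1658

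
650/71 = 9 + 11/71  =  9.15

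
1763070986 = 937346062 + 825724924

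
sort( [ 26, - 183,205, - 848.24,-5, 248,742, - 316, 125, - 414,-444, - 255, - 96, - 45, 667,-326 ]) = [ - 848.24, - 444, -414, - 326,  -  316,-255, - 183,- 96, - 45, - 5, 26,125,205, 248,667,742]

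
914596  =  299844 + 614752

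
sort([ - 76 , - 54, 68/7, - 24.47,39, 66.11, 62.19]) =[ - 76, - 54, - 24.47 , 68/7, 39,62.19, 66.11 ] 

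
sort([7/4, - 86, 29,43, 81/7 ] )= [- 86,7/4, 81/7, 29,43 ]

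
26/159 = 26/159 = 0.16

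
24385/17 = 1434  +  7/17 = 1434.41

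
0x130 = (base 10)304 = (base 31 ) 9P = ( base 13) 1A5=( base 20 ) f4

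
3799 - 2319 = 1480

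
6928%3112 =704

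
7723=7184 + 539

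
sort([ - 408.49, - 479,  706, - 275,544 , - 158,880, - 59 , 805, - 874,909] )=[ - 874, - 479, - 408.49, - 275,-158 , - 59,544,706,  805, 880, 909]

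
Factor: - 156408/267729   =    -  2^3 * 7^2*11^(-1 )*61^( - 1 ) = - 392/671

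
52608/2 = 26304 = 26304.00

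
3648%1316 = 1016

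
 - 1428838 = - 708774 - 720064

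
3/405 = 1/135 = 0.01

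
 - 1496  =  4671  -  6167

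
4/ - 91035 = -1 + 91031/91035  =  - 0.00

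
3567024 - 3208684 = 358340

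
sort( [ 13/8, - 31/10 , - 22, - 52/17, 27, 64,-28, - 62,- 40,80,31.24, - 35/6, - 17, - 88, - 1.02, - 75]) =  [-88, - 75, - 62, - 40, - 28, - 22, - 17,-35/6,- 31/10, - 52/17 , - 1.02,13/8, 27,31.24, 64, 80]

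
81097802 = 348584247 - 267486445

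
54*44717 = 2414718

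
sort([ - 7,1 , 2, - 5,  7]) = [ - 7, - 5 , 1,2, 7]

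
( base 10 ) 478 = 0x1de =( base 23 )ki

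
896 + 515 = 1411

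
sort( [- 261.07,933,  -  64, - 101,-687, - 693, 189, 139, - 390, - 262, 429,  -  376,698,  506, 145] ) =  [  -  693,-687,-390, - 376,  -  262, - 261.07, - 101, - 64,139, 145, 189, 429, 506, 698, 933]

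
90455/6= 15075 + 5/6 = 15075.83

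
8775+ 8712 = 17487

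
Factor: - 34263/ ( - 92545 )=3^6*5^ ( - 1 )*47^1*83^ (  -  1)*223^ ( - 1 ) 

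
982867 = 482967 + 499900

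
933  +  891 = 1824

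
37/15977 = 37/15977 = 0.00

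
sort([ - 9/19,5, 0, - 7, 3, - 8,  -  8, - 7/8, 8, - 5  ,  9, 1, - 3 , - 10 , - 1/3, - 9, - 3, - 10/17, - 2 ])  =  [ -10,  -  9, - 8, - 8, - 7,-5,- 3, - 3, - 2, - 7/8, - 10/17 , - 9/19, - 1/3, 0,1, 3 , 5, 8,9 ]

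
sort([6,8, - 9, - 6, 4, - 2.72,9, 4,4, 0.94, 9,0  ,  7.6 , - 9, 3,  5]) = [ - 9, - 9,-6, - 2.72, 0, 0.94 , 3, 4, 4, 4, 5, 6, 7.6, 8,  9, 9]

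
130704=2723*48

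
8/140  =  2/35 = 0.06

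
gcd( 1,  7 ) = 1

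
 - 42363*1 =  - 42363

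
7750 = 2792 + 4958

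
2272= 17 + 2255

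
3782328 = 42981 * 88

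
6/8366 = 3/4183 = 0.00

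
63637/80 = 795 + 37/80=795.46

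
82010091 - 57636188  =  24373903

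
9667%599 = 83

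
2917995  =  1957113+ 960882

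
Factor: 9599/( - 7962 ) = -2^(-1 )*3^( - 1 )*29^1* 331^1 * 1327^(  -  1)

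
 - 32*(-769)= 24608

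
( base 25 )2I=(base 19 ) 3b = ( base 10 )68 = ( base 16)44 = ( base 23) 2M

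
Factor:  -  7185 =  - 3^1*5^1 * 479^1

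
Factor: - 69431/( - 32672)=2^ ( - 5 )*1021^( - 1 )*69431^1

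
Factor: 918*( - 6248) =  - 2^4 * 3^3*11^1*17^1*71^1 = - 5735664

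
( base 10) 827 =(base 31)ql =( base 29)sf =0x33B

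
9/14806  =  9/14806 = 0.00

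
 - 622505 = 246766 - 869271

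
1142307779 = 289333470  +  852974309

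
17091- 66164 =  - 49073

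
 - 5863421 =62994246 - 68857667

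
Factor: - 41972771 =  - 41972771^1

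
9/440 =9/440 = 0.02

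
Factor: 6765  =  3^1*5^1*11^1*41^1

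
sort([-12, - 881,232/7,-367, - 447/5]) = [ - 881, - 367,  -  447/5, - 12, 232/7]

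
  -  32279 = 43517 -75796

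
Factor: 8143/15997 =479/941=479^1 *941^( - 1 ) 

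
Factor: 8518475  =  5^2*7^1*48677^1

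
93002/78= 1192  +  1/3 = 1192.33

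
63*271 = 17073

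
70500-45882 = 24618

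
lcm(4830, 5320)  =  367080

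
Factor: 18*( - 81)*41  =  - 2^1 * 3^6* 41^1=   - 59778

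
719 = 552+167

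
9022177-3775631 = 5246546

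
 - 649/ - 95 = 649/95 = 6.83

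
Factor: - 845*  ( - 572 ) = 2^2*5^1*11^1*13^3 = 483340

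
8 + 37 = 45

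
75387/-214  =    -  353 + 155/214 = -352.28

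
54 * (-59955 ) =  - 3237570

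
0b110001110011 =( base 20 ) 7J7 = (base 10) 3187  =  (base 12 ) 1a17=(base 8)6163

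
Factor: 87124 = 2^2*23^1*947^1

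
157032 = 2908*54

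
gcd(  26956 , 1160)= 4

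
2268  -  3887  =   - 1619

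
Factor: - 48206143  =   - 907^1 * 53149^1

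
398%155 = 88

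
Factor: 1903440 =2^4*3^1 * 5^1 * 7^1*11^1*103^1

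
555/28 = 19 + 23/28 = 19.82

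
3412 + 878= 4290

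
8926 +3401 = 12327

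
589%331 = 258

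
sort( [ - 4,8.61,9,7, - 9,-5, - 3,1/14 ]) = [ - 9,  -  5, - 4,  -  3,1/14,7, 8.61, 9 ]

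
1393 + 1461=2854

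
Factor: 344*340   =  116960 = 2^5*5^1*17^1*43^1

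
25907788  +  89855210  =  115762998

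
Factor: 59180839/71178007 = 19^1*3114781^1*71178007^ ( - 1)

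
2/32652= 1/16326  =  0.00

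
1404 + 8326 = 9730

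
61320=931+60389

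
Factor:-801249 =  - 3^1*19^1*14057^1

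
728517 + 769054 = 1497571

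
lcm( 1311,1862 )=128478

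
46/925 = 46/925 = 0.05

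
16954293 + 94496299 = 111450592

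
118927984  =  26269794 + 92658190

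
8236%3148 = 1940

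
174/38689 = 174/38689=0.00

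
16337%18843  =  16337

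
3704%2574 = 1130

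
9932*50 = 496600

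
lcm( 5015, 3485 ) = 205615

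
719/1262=719/1262 = 0.57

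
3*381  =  1143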